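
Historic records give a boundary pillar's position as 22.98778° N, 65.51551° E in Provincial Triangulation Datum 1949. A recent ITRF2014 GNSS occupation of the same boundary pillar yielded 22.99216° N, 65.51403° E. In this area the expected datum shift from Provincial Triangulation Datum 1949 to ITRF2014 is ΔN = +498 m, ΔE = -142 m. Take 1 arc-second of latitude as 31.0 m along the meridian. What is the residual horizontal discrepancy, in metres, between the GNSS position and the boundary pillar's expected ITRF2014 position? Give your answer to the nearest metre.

Observed coordinate differences: Δφ = +0.00438°, Δλ = -0.00148°.
Converting to metres (1° lat = 111600 m, cos φ = 0.920588): observed ΔN = 488.8 m, observed ΔE = -152.1 m.
Subtracting the expected shift leaves a residual of 488.8 − (498) = -9.2 m north and -152.1 − (-142) = -10.1 m east.
Residual distance = √((-9.2)² + (-10.1)²) = 13.6 m.

14 m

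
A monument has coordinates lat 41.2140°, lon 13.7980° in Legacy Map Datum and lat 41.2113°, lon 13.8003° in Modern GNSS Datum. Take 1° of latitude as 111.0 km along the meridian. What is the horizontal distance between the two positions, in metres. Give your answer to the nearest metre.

Δφ = 41.2113° − 41.2140° = -0.0027°; Δλ = 13.8003° − 13.7980° = +0.0023°.
ΔN = Δφ × 111000 = -299.7 m; ΔE = Δλ × 111000 × cos(41.2140°) = +0.0023 × 111000 × 0.752254 = 192.1 m.
Distance = √(ΔE² + ΔN²) = √(192.1² + (-299.7)²) = 356.0 m.

356 m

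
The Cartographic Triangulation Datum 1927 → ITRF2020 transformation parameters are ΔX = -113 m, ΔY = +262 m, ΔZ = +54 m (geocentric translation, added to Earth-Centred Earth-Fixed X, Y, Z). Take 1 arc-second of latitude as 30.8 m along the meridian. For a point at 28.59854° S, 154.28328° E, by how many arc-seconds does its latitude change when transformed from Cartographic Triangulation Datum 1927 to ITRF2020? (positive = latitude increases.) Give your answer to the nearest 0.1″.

Δφ = 4.9″

sin φ = -0.478669, cos φ = 0.877995, sin λ = 0.433922, cos λ = -0.900950.
North component: ΔN = −sin φ cos λ·ΔX − sin φ sin λ·ΔY + cos φ·ΔZ = −(-0.478669)(-0.900950)(-113) − (-0.478669)(0.433922)(262) + (0.877995)(54) = 150.56 m.
1° of latitude spans 3600 × 30.80 = 110880 m, so Δφ = 150.56 / 110880 × 3600 = 4.888″.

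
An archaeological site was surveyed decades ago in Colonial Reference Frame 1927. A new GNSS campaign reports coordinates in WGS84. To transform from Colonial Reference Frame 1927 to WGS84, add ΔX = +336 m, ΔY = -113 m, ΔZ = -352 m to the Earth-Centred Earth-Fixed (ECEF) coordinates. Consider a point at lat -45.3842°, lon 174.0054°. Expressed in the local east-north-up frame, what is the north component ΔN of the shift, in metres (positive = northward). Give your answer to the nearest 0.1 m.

ΔN = -493.5 m

At φ = -45.3842°, λ = 174.0054°: sin φ = -0.711832, cos φ = 0.702349, sin λ = 0.104435, cos λ = -0.994532.
ΔN = −sin φ cos λ·ΔX − sin φ sin λ·ΔY + cos φ·ΔZ = −(-0.711832)(-0.994532)(336) − (-0.711832)(0.104435)(-113) + (0.702349)(-352) = -493.50 m.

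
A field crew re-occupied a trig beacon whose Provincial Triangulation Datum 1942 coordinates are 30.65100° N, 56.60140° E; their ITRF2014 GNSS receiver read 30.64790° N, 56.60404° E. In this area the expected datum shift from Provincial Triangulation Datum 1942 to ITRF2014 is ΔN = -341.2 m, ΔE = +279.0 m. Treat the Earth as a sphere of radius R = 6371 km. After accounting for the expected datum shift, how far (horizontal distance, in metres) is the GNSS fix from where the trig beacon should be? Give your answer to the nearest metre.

27 m

Observed coordinate differences: Δφ = -0.00310°, Δλ = +0.00264°.
Converting to metres (1° lat = 111195 m, cos φ = 0.860289): observed ΔN = -344.7 m, observed ΔE = 252.5 m.
Subtracting the expected shift leaves a residual of -344.7 − (-341.2) = -3.5 m north and 252.5 − (279.0) = -26.5 m east.
Residual distance = √((-3.5)² + (-26.5)²) = 26.7 m.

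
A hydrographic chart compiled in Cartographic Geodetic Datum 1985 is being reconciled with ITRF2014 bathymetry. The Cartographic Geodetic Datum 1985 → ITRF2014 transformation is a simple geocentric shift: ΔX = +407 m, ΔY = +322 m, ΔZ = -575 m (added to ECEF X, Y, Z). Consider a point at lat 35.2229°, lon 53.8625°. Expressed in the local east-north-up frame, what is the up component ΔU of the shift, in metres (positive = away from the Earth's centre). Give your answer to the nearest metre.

The local up (radial) axis is (cos φ cos λ, cos φ sin λ, sin φ), giving ΔU = 196.074 + 212.437 − 331.636 = 76.88 m.

ΔU = 77 m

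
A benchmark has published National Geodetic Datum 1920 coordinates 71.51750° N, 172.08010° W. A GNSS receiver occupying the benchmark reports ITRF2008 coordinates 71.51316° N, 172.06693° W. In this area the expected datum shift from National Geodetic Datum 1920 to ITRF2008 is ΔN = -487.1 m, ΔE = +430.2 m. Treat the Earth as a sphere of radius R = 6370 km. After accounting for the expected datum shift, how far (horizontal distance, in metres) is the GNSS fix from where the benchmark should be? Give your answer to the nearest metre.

34 m

Observed coordinate differences: Δφ = -0.00434°, Δλ = +0.01317°.
Converting to metres (1° lat = 111177 m, cos φ = 0.317015): observed ΔN = -482.5 m, observed ΔE = 464.2 m.
Subtracting the expected shift leaves a residual of -482.5 − (-487.1) = 4.6 m north and 464.2 − (430.2) = 34.0 m east.
Residual distance = √(4.6² + 34.0²) = 34.3 m.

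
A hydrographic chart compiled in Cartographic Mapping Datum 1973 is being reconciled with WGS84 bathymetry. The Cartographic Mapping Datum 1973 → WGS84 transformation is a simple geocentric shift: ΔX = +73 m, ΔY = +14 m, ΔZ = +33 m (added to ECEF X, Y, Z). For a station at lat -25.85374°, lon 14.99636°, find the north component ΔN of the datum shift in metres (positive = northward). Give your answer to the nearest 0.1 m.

ΔN = 62.0 m

At φ = -25.85374°, λ = 14.99636°: sin φ = -0.436075, cos φ = 0.899910, sin λ = 0.258758, cos λ = 0.965942.
ΔN = −sin φ cos λ·ΔX − sin φ sin λ·ΔY + cos φ·ΔZ = −(-0.436075)(0.965942)(73) − (-0.436075)(0.258758)(14) + (0.899910)(33) = 62.03 m.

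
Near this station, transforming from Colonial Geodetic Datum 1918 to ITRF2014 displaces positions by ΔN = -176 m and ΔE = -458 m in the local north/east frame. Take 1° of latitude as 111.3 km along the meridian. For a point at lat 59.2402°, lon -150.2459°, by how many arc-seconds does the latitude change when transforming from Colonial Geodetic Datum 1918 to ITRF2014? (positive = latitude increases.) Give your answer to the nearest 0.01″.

Δφ = -5.69″

1° of latitude = 111.3 km, so Δφ = -176.0 / 111300 = -0.0015813° = -5.693″.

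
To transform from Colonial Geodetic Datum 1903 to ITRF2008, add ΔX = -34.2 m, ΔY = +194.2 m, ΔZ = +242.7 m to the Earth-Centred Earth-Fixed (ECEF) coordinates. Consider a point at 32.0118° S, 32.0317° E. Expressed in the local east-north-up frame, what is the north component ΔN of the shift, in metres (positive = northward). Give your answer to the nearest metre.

At φ = -32.0118°, λ = 32.0317°: sin φ = -0.530094, cos φ = 0.847939, sin λ = 0.530388, cos λ = 0.847755.
ΔN = −sin φ cos λ·ΔX − sin φ sin λ·ΔY + cos φ·ΔZ = −(-0.530094)(0.847755)(-34.2) − (-0.530094)(0.530388)(194.2) + (0.847939)(242.7) = 245.03 m.

ΔN = 245 m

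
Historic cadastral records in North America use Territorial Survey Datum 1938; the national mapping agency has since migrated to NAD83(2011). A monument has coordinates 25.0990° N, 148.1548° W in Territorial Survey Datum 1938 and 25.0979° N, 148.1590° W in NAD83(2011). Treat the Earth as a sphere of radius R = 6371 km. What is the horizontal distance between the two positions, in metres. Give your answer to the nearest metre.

Δφ = 25.0979° − 25.0990° = -0.0011°; Δλ = -148.1590° − -148.1548° = -0.0042°.
1° along a meridian = πR/180 = 111195 m.
ΔN = Δφ × 111195 = -122.3 m; ΔE = Δλ × 111195 × cos(25.0990°) = -0.0042 × 111195 × 0.905576 = -422.9 m.
Distance = √(ΔE² + ΔN²) = √((-422.9)² + (-122.3)²) = 440.3 m.

440 m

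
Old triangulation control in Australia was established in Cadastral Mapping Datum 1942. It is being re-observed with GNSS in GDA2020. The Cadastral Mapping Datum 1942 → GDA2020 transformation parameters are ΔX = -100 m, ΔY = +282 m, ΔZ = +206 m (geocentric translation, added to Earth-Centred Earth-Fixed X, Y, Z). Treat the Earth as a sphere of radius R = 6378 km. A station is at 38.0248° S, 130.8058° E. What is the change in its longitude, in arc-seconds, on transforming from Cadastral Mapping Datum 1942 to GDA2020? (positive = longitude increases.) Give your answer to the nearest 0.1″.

Δλ = -4.5″

sin φ = -0.616003, cos φ = 0.787744, sin λ = 0.756929, cos λ = -0.653497.
East component: ΔE = −sin λ·ΔX + cos λ·ΔY = −(0.756929)(-100) + (-0.653497)(282) = -108.59 m.
1° of latitude spans πR/180 = 111317 m; at latitude φ, 1° of longitude spans that × cos φ = 87689.4 m, so Δλ = -108.59 / 87689.4 × 3600 = -4.458″.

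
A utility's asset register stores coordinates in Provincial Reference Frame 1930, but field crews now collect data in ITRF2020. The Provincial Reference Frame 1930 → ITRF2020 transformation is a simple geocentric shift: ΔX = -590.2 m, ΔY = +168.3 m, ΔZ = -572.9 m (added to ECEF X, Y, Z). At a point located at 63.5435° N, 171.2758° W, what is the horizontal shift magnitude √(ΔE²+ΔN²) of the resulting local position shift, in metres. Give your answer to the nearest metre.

797 m

At φ = 63.5435°, λ = -171.2758°: sin φ = 0.895273, cos φ = 0.445518, sin λ = -0.151678, cos λ = -0.988430.
ΔE = −sin λ·ΔX + cos λ·ΔY = −(-0.151678)·(-590.2) + (-0.988430)·(168.3) = -255.87 m.
ΔN = −sin φ cos λ·ΔX − sin φ sin λ·ΔY + cos φ·ΔZ = −(0.895273)(-0.988430)(-590.2) − (0.895273)(-0.151678)(168.3) + (0.445518)(-572.9) = -754.66 m.
Horizontal magnitude = √(ΔE² + ΔN²) = √((-255.87)² + (-754.66)²) = 796.86 m.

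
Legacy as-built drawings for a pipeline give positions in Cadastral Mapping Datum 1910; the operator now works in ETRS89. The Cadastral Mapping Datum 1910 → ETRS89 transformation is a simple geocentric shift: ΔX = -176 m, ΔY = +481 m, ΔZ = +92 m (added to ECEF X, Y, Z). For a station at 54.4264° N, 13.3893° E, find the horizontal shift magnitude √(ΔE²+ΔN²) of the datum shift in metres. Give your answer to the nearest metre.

519 m

At φ = 54.4264°, λ = 13.3893°: sin φ = 0.813369, cos φ = 0.581748, sin λ = 0.231566, cos λ = 0.972819.
ΔE = −sin λ·ΔX + cos λ·ΔY = −(0.231566)·(-176) + (0.972819)·(481) = 508.68 m.
ΔN = −sin φ cos λ·ΔX − sin φ sin λ·ΔY + cos φ·ΔZ = −(0.813369)(0.972819)(-176) − (0.813369)(0.231566)(481) + (0.581748)(92) = 102.19 m.
Horizontal magnitude = √(ΔE² + ΔN²) = √(508.68² + 102.19²) = 518.84 m.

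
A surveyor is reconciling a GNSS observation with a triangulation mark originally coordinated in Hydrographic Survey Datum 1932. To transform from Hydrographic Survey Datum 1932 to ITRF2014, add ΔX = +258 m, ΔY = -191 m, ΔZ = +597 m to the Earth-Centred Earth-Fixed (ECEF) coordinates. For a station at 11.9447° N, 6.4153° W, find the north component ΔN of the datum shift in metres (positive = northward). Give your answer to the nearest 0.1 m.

At φ = 11.9447°, λ = -6.4153°: sin φ = 0.206968, cos φ = 0.978348, sin λ = -0.111734, cos λ = 0.993738.
ΔN = −sin φ cos λ·ΔX − sin φ sin λ·ΔY + cos φ·ΔZ = −(0.206968)(0.993738)(258) − (0.206968)(-0.111734)(-191) + (0.978348)(597) = 526.59 m.

ΔN = 526.6 m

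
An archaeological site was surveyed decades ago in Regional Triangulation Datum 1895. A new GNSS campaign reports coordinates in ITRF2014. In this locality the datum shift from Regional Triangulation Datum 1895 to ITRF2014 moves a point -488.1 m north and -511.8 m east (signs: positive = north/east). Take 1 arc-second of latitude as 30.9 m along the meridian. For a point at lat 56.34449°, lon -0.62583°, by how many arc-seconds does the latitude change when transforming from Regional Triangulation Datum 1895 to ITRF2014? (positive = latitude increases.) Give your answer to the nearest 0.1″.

Δφ = -15.8″

1″ of latitude = 30.90 m, so Δφ = -488.1 / 30.90 = -15.796″.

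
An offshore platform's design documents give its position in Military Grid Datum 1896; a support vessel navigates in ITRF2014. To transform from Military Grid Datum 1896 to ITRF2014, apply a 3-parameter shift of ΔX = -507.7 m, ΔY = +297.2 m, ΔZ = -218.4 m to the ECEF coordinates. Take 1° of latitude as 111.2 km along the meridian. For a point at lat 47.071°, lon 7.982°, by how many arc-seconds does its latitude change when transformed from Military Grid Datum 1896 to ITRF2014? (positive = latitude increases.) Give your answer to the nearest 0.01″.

sin φ = 0.732198, cos φ = 0.681092, sin λ = 0.138862, cos λ = 0.990312.
North component: ΔN = −sin φ cos λ·ΔX − sin φ sin λ·ΔY + cos φ·ΔZ = −(0.732198)(0.990312)(-507.7) − (0.732198)(0.138862)(297.2) + (0.681092)(-218.4) = 189.17 m.
1° of latitude spans 111200 m, so Δφ = 189.17 / 111200 × 3600 = 6.124″.

Δφ = 6.12″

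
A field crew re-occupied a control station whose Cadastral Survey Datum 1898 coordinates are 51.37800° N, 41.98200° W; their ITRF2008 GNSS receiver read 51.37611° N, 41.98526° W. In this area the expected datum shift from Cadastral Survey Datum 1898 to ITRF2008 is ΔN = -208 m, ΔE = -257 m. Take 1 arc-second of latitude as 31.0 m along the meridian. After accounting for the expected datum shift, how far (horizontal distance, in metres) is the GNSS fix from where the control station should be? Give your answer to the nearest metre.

Observed coordinate differences: Δφ = -0.00189°, Δλ = -0.00326°.
Converting to metres (1° lat = 111600 m, cos φ = 0.624180): observed ΔN = -210.9 m, observed ΔE = -227.1 m.
Subtracting the expected shift leaves a residual of -210.9 − (-208) = -2.9 m north and -227.1 − (-257) = 29.9 m east.
Residual distance = √((-2.9)² + 29.9²) = 30.1 m.

30 m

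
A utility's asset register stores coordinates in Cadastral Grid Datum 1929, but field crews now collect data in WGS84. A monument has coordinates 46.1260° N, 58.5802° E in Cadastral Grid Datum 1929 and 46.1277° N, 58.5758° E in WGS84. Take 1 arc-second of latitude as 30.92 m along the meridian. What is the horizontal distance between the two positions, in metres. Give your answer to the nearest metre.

Δφ = 46.1277° − 46.1260° = +0.0017°; Δλ = 58.5758° − 58.5802° = -0.0044°.
1° of latitude = 3600 × 30.92 = 111312 m.
ΔN = Δφ × 111312 = 189.2 m; ΔE = Δλ × 111312 × cos(46.1260°) = -0.0044 × 111312 × 0.693075 = -339.4 m.
Distance = √(ΔE² + ΔN²) = √((-339.4)² + 189.2²) = 388.6 m.

389 m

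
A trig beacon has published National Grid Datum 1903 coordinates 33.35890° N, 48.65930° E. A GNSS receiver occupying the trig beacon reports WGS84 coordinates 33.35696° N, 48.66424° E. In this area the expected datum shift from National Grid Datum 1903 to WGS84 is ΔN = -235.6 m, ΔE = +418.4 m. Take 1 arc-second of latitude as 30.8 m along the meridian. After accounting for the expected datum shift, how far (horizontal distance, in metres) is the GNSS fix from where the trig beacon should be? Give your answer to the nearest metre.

44 m

Observed coordinate differences: Δφ = -0.00194°, Δλ = +0.00494°.
Converting to metres (1° lat = 110880 m, cos φ = 0.835243): observed ΔN = -215.1 m, observed ΔE = 457.5 m.
Subtracting the expected shift leaves a residual of -215.1 − (-235.6) = 20.5 m north and 457.5 − (418.4) = 39.1 m east.
Residual distance = √(20.5² + 39.1²) = 44.1 m.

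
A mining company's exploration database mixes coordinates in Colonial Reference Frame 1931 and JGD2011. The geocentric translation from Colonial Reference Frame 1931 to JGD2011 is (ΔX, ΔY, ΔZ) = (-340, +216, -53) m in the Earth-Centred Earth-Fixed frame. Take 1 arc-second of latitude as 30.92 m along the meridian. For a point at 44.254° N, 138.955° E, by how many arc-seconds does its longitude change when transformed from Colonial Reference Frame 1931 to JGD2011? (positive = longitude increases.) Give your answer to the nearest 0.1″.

sin φ = 0.697840, cos φ = 0.716253, sin λ = 0.656652, cos λ = -0.754194.
East component: ΔE = −sin λ·ΔX + cos λ·ΔY = −(0.656652)(-340) + (-0.754194)(216) = 60.36 m.
1° of latitude spans 3600 × 30.92 = 111312 m; at latitude φ, 1° of longitude spans that × cos φ = 79727.6 m, so Δλ = 60.36 / 79727.6 × 3600 = 2.725″.

Δλ = 2.7″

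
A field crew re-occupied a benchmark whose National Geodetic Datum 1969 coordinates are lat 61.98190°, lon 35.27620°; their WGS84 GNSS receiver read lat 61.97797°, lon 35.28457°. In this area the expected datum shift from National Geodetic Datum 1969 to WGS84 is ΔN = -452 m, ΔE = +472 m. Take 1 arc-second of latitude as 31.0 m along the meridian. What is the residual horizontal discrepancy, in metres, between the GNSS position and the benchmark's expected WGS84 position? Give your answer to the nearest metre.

Observed coordinate differences: Δφ = -0.00393°, Δλ = +0.00837°.
Converting to metres (1° lat = 111600 m, cos φ = 0.469750): observed ΔN = -438.6 m, observed ΔE = 438.8 m.
Subtracting the expected shift leaves a residual of -438.6 − (-452) = 13.4 m north and 438.8 − (472) = -33.2 m east.
Residual distance = √(13.4² + (-33.2)²) = 35.8 m.

36 m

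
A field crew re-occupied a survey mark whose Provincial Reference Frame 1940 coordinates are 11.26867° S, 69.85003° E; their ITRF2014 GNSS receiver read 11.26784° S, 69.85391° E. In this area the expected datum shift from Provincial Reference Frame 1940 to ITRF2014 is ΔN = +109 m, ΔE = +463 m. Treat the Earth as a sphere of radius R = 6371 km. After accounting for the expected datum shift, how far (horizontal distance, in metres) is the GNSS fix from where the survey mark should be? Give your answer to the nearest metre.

43 m

Observed coordinate differences: Δφ = +0.00083°, Δλ = +0.00388°.
Converting to metres (1° lat = 111195 m, cos φ = 0.980722): observed ΔN = 92.3 m, observed ΔE = 423.1 m.
Subtracting the expected shift leaves a residual of 92.3 − (109) = -16.7 m north and 423.1 − (463) = -39.9 m east.
Residual distance = √((-16.7)² + (-39.9)²) = 43.2 m.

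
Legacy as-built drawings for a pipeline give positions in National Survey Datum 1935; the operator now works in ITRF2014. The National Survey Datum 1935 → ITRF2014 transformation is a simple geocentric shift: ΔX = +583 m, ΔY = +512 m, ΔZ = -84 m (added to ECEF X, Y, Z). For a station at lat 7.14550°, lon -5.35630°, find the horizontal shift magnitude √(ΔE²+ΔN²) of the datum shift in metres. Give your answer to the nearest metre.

At φ = 7.14550°, λ = -5.35630°: sin φ = 0.124389, cos φ = 0.992233, sin λ = -0.093349, cos λ = 0.995633.
ΔE = −sin λ·ΔX + cos λ·ΔY = −(-0.093349)·(583) + (0.995633)·(512) = 564.19 m.
ΔN = −sin φ cos λ·ΔX − sin φ sin λ·ΔY + cos φ·ΔZ = −(0.124389)(0.995633)(583) − (0.124389)(-0.093349)(512) + (0.992233)(-84) = -149.60 m.
Horizontal magnitude = √(ΔE² + ΔN²) = √(564.19² + (-149.60)²) = 583.69 m.

584 m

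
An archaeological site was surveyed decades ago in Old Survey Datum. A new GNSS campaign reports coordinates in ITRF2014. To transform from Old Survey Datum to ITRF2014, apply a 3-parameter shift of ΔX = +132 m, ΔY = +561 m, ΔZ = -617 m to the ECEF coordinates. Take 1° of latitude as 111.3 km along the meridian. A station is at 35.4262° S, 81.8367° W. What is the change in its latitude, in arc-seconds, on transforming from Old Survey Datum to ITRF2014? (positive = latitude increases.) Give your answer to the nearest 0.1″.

Δφ = -26.3″

sin φ = -0.579654, cos φ = 0.814863, sin λ = -0.989867, cos λ = 0.141995.
North component: ΔN = −sin φ cos λ·ΔX − sin φ sin λ·ΔY + cos φ·ΔZ = −(-0.579654)(0.141995)(132) − (-0.579654)(-0.989867)(561) + (0.814863)(-617) = -813.80 m.
1° of latitude spans 111300 m, so Δφ = -813.80 / 111300 × 3600 = -26.322″.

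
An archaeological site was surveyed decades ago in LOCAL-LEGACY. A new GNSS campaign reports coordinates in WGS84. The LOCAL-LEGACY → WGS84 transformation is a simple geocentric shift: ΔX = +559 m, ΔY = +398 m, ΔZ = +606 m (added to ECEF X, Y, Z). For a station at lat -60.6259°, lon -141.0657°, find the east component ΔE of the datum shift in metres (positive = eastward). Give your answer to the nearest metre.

The local east axis at (φ, λ) is (−sin λ, cos λ, 0), so ΔE = −sin(-141.0657°)·559 + cos(-141.0657°)·398 = 41.70 m.

ΔE = 42 m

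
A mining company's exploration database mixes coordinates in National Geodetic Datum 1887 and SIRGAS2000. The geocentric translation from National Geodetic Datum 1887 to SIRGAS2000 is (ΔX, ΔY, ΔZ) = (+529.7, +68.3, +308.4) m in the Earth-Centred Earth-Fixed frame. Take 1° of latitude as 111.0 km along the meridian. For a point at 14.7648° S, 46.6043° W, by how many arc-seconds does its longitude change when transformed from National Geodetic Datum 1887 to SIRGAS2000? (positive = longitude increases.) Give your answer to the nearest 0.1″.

sin φ = -0.254852, cos φ = 0.966980, sin λ = -0.726626, cos λ = 0.687033.
East component: ΔE = −sin λ·ΔX + cos λ·ΔY = −(-0.726626)(529.7) + (0.687033)(68.3) = 431.82 m.
1° of latitude spans 111000 m; at latitude φ, 1° of longitude spans that × cos φ = 107334.8 m, so Δλ = 431.82 / 107334.8 × 3600 = 14.483″.

Δλ = 14.5″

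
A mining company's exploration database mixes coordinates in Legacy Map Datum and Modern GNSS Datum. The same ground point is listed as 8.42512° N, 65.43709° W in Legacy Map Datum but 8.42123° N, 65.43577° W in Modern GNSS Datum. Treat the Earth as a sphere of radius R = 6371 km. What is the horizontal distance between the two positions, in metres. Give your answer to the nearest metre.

Δφ = 8.42123° − 8.42512° = -0.00389°; Δλ = -65.43577° − -65.43709° = +0.00132°.
1° along a meridian = πR/180 = 111195 m.
ΔN = Δφ × 111195 = -432.5 m; ΔE = Δλ × 111195 × cos(8.42512°) = +0.00132 × 111195 × 0.989208 = 145.2 m.
Distance = √(ΔE² + ΔN²) = √(145.2² + (-432.5)²) = 456.3 m.

456 m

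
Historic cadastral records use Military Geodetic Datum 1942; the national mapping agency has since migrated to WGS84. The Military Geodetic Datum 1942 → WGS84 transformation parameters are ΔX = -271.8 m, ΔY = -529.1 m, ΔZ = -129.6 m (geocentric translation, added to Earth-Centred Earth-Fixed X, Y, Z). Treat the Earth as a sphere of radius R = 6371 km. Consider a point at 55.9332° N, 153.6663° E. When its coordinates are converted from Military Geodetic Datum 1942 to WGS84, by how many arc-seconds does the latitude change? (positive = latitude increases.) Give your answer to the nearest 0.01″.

Δφ = -2.59″

sin φ = 0.828385, cos φ = 0.560159, sin λ = 0.443598, cos λ = -0.896226.
North component: ΔN = −sin φ cos λ·ΔX − sin φ sin λ·ΔY + cos φ·ΔZ = −(0.828385)(-0.896226)(-271.8) − (0.828385)(0.443598)(-529.1) + (0.560159)(-129.6) = -79.96 m.
1° of latitude spans πR/180 = 111195 m, so Δφ = -79.96 / 111195 × 3600 = -2.589″.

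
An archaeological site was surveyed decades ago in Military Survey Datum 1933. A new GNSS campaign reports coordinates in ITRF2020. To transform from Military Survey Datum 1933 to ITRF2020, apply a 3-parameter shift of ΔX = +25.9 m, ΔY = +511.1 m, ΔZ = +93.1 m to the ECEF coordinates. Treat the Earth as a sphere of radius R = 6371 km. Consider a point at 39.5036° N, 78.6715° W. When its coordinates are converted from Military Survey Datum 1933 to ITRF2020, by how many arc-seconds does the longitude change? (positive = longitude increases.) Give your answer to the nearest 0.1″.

Δλ = 5.3″

sin φ = 0.636127, cos φ = 0.771585, sin λ = -0.980517, cos λ = 0.196434.
East component: ΔE = −sin λ·ΔX + cos λ·ΔY = −(-0.980517)(25.9) + (0.196434)(511.1) = 125.79 m.
1° of latitude spans πR/180 = 111195 m; at latitude φ, 1° of longitude spans that × cos φ = 85796.3 m, so Δλ = 125.79 / 85796.3 × 3600 = 5.278″.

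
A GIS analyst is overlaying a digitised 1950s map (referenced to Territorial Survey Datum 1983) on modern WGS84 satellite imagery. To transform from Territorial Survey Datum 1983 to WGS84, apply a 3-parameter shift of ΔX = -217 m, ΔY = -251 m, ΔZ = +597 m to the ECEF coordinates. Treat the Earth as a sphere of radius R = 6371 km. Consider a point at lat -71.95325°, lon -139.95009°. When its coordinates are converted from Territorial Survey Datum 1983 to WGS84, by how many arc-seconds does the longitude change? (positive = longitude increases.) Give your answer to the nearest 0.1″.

Δλ = 5.5″

sin φ = -0.950804, cos φ = 0.309793, sin λ = -0.643455, cos λ = -0.765484.
East component: ΔE = −sin λ·ΔX + cos λ·ΔY = −(-0.643455)(-217) + (-0.765484)(-251) = 52.51 m.
1° of latitude spans πR/180 = 111195 m; at latitude φ, 1° of longitude spans that × cos φ = 34447.4 m, so Δλ = 52.51 / 34447.4 × 3600 = 5.487″.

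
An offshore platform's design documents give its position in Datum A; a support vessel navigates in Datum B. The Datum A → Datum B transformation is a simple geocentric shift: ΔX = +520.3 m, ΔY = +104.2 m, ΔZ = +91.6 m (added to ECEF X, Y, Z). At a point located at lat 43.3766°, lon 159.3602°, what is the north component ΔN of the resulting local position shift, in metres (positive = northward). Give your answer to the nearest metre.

At φ = 43.3766°, λ = 159.3602°: sin φ = 0.686791, cos φ = 0.726855, sin λ = 0.352492, cos λ = -0.935815.
ΔN = −sin φ cos λ·ΔX − sin φ sin λ·ΔY + cos φ·ΔZ = −(0.686791)(-0.935815)(520.3) − (0.686791)(0.352492)(104.2) + (0.726855)(91.6) = 375.76 m.

ΔN = 376 m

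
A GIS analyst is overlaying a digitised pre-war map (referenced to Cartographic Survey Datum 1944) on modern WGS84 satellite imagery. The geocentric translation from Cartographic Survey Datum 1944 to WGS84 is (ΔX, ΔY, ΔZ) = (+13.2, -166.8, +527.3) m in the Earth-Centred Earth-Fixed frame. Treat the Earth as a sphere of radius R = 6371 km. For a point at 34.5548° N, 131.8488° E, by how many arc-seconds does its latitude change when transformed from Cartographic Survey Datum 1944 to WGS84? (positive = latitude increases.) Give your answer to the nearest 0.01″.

sin φ = 0.567194, cos φ = 0.823584, sin λ = 0.744908, cos λ = -0.667167.
North component: ΔN = −sin φ cos λ·ΔX − sin φ sin λ·ΔY + cos φ·ΔZ = −(0.567194)(-0.667167)(13.2) − (0.567194)(0.744908)(-166.8) + (0.823584)(527.3) = 509.75 m.
1° of latitude spans πR/180 = 111195 m, so Δφ = 509.75 / 111195 × 3600 = 16.503″.

Δφ = 16.50″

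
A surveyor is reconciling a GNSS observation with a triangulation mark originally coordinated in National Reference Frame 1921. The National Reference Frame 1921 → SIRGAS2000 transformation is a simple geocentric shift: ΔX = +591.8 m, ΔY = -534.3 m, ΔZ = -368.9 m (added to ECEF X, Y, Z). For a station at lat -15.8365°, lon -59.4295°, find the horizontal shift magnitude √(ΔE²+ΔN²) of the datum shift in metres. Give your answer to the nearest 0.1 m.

279.7 m

At φ = -15.8365°, λ = -59.4295°: sin φ = -0.272893, cos φ = 0.962044, sin λ = -0.861004, cos λ = 0.508598.
ΔE = −sin λ·ΔX + cos λ·ΔY = −(-0.861004)·(591.8) + (0.508598)·(-534.3) = 237.80 m.
ΔN = −sin φ cos λ·ΔX − sin φ sin λ·ΔY + cos φ·ΔZ = −(-0.272893)(0.508598)(591.8) − (-0.272893)(-0.861004)(-534.3) + (0.962044)(-368.9) = -147.22 m.
Horizontal magnitude = √(ΔE² + ΔN²) = √(237.80² + (-147.22)²) = 279.68 m.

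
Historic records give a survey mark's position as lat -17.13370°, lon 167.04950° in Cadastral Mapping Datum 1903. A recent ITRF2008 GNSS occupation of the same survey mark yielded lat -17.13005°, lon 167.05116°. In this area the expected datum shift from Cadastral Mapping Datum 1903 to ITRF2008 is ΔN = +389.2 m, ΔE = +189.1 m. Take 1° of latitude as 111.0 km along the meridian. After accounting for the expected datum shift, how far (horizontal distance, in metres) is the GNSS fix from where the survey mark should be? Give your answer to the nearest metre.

Observed coordinate differences: Δφ = +0.00365°, Δλ = +0.00166°.
Converting to metres (1° lat = 111000 m, cos φ = 0.955620): observed ΔN = 405.2 m, observed ΔE = 176.1 m.
Subtracting the expected shift leaves a residual of 405.2 − (389.2) = 16.0 m north and 176.1 − (189.1) = -13.0 m east.
Residual distance = √(16.0² + (-13.0)²) = 20.6 m.

21 m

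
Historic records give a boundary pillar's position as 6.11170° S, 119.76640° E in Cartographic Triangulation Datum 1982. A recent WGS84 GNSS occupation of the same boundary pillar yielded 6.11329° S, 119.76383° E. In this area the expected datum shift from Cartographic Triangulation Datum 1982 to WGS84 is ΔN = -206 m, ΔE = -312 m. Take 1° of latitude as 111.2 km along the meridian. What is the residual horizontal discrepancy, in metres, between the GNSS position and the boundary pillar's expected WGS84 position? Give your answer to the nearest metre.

40 m

Observed coordinate differences: Δφ = -0.00159°, Δλ = -0.00257°.
Converting to metres (1° lat = 111200 m, cos φ = 0.994316): observed ΔN = -176.8 m, observed ΔE = -284.2 m.
Subtracting the expected shift leaves a residual of -176.8 − (-206) = 29.2 m north and -284.2 − (-312) = 27.8 m east.
Residual distance = √(29.2² + 27.8²) = 40.3 m.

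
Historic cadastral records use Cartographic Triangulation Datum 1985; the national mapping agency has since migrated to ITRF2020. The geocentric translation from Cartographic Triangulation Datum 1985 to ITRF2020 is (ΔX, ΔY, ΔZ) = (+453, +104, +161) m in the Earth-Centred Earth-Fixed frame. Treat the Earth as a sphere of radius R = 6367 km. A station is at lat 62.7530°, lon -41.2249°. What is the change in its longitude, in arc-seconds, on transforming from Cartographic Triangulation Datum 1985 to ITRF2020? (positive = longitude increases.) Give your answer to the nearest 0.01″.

sin φ = 0.889041, cos φ = 0.457827, sin λ = -0.659016, cos λ = 0.752129.
East component: ΔE = −sin λ·ΔX + cos λ·ΔY = −(-0.659016)(453) + (0.752129)(104) = 376.76 m.
1° of latitude spans πR/180 = 111125 m; at latitude φ, 1° of longitude spans that × cos φ = 50876.1 m, so Δλ = 376.76 / 50876.1 × 3600 = 26.659″.

Δλ = 26.66″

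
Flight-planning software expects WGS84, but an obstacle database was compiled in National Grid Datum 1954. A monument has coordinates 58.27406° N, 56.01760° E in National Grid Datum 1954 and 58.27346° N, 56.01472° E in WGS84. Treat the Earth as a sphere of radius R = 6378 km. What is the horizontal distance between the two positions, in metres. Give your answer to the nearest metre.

181 m

Δφ = 58.27346° − 58.27406° = -0.00060°; Δλ = 56.01472° − 56.01760° = -0.00288°.
1° along a meridian = πR/180 = 111317 m.
ΔN = Δφ × 111317 = -66.8 m; ΔE = Δλ × 111317 × cos(58.27406°) = -0.00288 × 111317 × 0.525857 = -168.6 m.
Distance = √(ΔE² + ΔN²) = √((-168.6)² + (-66.8)²) = 181.3 m.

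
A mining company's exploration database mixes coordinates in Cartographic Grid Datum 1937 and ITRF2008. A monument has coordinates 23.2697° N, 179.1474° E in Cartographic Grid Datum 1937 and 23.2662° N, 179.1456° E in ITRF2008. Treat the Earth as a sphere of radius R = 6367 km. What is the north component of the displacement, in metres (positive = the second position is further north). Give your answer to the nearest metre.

Δφ = 23.2662° − 23.2697° = -0.0035°; Δλ = 179.1456° − 179.1474° = -0.0018°.
1° along a meridian = πR/180 = 111125 m.
ΔN = Δφ × 111125 = -388.9 m; ΔE = Δλ × 111125 × cos(23.2697°) = -0.0018 × 111125 × 0.918655 = -183.8 m.

ΔN = -389 m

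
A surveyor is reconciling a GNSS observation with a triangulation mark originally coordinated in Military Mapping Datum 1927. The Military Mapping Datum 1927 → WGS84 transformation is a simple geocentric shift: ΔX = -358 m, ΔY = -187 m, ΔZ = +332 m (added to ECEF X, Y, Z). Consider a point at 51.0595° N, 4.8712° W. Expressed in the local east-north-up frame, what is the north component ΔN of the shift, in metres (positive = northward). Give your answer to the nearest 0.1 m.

The local north axis is (−sin φ cos λ, −sin φ sin λ, cos φ), giving ΔN = 277.446 − 12.351 + 208.666 = 473.76 m.

ΔN = 473.8 m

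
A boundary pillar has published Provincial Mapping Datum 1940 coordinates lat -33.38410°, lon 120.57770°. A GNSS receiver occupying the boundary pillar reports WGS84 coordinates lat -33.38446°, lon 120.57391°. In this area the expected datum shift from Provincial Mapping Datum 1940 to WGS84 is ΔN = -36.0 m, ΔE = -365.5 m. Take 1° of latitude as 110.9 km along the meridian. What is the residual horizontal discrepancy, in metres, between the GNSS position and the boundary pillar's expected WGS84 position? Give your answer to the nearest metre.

Observed coordinate differences: Δφ = -0.00036°, Δλ = -0.00379°.
Converting to metres (1° lat = 110900 m, cos φ = 0.835001): observed ΔN = -39.9 m, observed ΔE = -351.0 m.
Subtracting the expected shift leaves a residual of -39.9 − (-36.0) = -3.9 m north and -351.0 − (-365.5) = 14.5 m east.
Residual distance = √((-3.9)² + 14.5²) = 15.1 m.

15 m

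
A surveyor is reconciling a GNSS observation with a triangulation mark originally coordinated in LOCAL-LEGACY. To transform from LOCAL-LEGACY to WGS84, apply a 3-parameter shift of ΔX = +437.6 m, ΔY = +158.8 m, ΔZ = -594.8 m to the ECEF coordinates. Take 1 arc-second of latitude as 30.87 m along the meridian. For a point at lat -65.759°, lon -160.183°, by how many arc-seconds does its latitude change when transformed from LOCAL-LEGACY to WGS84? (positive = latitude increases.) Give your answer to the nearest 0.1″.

Δφ = -21.7″

sin φ = -0.911827, cos φ = 0.410576, sin λ = -0.339017, cos λ = -0.940780.
North component: ΔN = −sin φ cos λ·ΔX − sin φ sin λ·ΔY + cos φ·ΔZ = −(-0.911827)(-0.940780)(437.6) − (-0.911827)(-0.339017)(158.8) + (0.410576)(-594.8) = -668.69 m.
1° of latitude spans 3600 × 30.87 = 111132 m, so Δφ = -668.69 / 111132 × 3600 = -21.661″.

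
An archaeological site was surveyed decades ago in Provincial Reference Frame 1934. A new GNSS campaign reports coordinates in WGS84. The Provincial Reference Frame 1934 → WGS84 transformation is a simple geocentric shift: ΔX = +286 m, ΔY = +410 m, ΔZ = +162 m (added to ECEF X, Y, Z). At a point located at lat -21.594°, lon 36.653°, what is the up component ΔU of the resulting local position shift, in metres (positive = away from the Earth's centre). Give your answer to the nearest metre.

At φ = -21.594°, λ = 36.653°: sin φ = -0.368027, cos φ = 0.929815, sin λ = 0.596967, cos λ = 0.802266.
ΔU = cos φ cos λ·ΔX + cos φ sin λ·ΔY + sin φ·ΔZ = (0.929815)(0.802266)(286) + (0.929815)(0.596967)(410) + (-0.368027)(162) = 381.30 m.

ΔU = 381 m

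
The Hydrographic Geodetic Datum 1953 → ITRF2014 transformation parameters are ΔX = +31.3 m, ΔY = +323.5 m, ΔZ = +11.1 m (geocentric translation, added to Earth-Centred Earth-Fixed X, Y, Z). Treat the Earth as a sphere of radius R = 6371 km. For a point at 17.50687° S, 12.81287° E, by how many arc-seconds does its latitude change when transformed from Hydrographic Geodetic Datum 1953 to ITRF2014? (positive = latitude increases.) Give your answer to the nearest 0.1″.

Δφ = 1.3″

sin φ = -0.300820, cos φ = 0.953681, sin λ = 0.221768, cos λ = 0.975100.
North component: ΔN = −sin φ cos λ·ΔX − sin φ sin λ·ΔY + cos φ·ΔZ = −(-0.300820)(0.975100)(31.3) − (-0.300820)(0.221768)(323.5) + (0.953681)(11.1) = 41.35 m.
1° of latitude spans πR/180 = 111195 m, so Δφ = 41.35 / 111195 × 3600 = 1.339″.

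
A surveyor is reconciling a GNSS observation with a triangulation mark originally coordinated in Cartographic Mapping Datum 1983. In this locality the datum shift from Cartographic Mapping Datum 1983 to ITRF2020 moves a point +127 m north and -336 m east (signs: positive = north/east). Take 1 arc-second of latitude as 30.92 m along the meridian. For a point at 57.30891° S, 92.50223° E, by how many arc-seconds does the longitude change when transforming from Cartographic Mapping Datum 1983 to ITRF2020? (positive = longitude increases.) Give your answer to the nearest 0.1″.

Δλ = -20.1″

At latitude -57.30891°, cos φ = 0.540109.
1″ of longitude at this latitude = 30.92 × cos φ = 16.7002 m, so Δλ = -336.0 / 16.7002 = -20.120″.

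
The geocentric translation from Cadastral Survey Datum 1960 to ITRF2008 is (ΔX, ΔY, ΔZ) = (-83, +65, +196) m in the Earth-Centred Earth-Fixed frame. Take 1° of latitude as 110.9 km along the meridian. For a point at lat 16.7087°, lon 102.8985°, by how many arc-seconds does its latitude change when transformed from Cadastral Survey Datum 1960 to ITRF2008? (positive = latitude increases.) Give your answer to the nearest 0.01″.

Δφ = 5.33″

sin φ = 0.287506, cos φ = 0.957779, sin λ = 0.974767, cos λ = -0.223225.
North component: ΔN = −sin φ cos λ·ΔX − sin φ sin λ·ΔY + cos φ·ΔZ = −(0.287506)(-0.223225)(-83) − (0.287506)(0.974767)(65) + (0.957779)(196) = 164.18 m.
1° of latitude spans 110900 m, so Δφ = 164.18 / 110900 × 3600 = 5.330″.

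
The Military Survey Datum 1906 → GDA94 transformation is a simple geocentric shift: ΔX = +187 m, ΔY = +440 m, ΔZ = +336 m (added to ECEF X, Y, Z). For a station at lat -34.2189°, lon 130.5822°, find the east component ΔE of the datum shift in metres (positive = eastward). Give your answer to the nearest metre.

ΔE = -428 m

At φ = -34.2189°, λ = 130.5822°: sin φ = -0.562356, cos φ = 0.826895, sin λ = 0.759473, cos λ = -0.650538.
ΔE = −sin λ·ΔX + cos λ·ΔY = −(0.759473)·(187) + (-0.650538)·(440) = -428.26 m.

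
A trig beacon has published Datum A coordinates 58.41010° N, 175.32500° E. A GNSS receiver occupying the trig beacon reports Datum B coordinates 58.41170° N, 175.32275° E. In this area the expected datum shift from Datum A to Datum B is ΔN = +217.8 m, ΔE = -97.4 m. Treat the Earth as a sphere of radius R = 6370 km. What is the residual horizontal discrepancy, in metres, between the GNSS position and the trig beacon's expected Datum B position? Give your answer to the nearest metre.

Observed coordinate differences: Δφ = +0.00160°, Δλ = -0.00225°.
Converting to metres (1° lat = 111177 m, cos φ = 0.523836): observed ΔN = 177.9 m, observed ΔE = -131.0 m.
Subtracting the expected shift leaves a residual of 177.9 − (217.8) = -39.9 m north and -131.0 − (-97.4) = -33.6 m east.
Residual distance = √((-39.9)² + (-33.6)²) = 52.2 m.

52 m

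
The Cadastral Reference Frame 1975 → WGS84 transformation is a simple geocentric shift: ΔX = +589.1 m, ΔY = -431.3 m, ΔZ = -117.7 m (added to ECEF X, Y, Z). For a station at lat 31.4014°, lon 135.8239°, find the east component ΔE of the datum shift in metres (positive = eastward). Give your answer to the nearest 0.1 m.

ΔE = -101.2 m

At φ = 31.4014°, λ = 135.8239°: sin φ = 0.521030, cos φ = 0.853538, sin λ = 0.696866, cos λ = -0.717201.
ΔE = −sin λ·ΔX + cos λ·ΔY = −(0.696866)·(589.1) + (-0.717201)·(-431.3) = -101.19 m.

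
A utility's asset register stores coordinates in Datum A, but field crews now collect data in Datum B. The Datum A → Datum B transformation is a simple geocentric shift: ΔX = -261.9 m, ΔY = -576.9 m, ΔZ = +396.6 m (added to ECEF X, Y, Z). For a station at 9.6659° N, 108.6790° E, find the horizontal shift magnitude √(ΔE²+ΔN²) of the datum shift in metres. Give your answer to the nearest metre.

The local east axis at (φ, λ) is (−sin λ, cos λ, 0), so ΔE = −sin(108.6790°)·(-261.9) + cos(108.6790°)·(-576.9) = 432.87 m.
The local north axis is (−sin φ cos λ, −sin φ sin λ, cos φ), giving ΔN = -14.083 + 91.761 + 390.970 = 468.65 m.
Horizontal magnitude = √(ΔE² + ΔN²) = √(432.87² + 468.65²) = 637.97 m.

638 m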